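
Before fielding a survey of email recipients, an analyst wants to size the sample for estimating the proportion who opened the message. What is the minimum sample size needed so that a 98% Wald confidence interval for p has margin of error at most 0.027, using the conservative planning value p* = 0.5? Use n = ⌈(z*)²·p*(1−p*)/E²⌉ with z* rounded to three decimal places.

n = 1856

The 98% critical value is z* = 2.326.
p*(1−p*) = 0.50·0.50 = 0.2500.
Required n before rounding: 5.410276 × 0.2500 / 0.027² = 1855.376.
Rounding up, n = 1856.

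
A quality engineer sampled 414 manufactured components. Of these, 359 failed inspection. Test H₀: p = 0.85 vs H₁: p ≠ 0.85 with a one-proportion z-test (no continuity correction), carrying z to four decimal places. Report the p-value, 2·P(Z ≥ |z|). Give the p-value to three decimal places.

With x = 359 successes in n = 414, p̂ = 0.86715.
SE₀ = √(0.85·0.15/414) = 0.017549.
Test statistic (full precision, shown to 4 dp): z = (359/414 − 0.85)/SE₀ ≈ 0.9772.
From the standard normal, 2·P(Z ≥ |z|) = 0.328.

p-value = 0.328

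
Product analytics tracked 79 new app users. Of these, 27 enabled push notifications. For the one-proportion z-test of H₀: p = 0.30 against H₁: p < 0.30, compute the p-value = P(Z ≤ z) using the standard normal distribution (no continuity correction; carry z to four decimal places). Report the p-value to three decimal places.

The sample proportion is 27/79 = 0.34177.
Under H₀, SE = √(p₀(1−p₀)/n) = √(0.30·0.70/79) = √0.002658228 = 0.051558.
Test statistic (full precision, shown to 4 dp): z = (27/79 − 0.30)/SE₀ ≈ 0.8102.
p-value = P(Z ≤ z) with z = 0.8102 → 0.791.

p-value = 0.791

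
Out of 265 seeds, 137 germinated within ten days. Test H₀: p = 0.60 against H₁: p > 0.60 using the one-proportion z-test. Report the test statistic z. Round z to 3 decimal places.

z = -2.759

p̂ = 137/265 = 0.51698.
Under H₀, SE = √(p₀(1−p₀)/n) = √(0.60·0.40/265) = √0.000905660 = 0.030094.
z = (0.51698 − 0.60)/0.030094 = -0.08302/0.030094 = -2.759.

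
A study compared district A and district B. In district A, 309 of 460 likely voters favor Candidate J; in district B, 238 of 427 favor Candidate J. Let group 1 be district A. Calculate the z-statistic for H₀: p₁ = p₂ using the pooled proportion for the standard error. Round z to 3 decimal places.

Sample proportions: p̂₁ = 309/460 = 0.67174 and p̂₂ = 238/427 = 0.55738.
Pooling: p̂ = 547/887 = 0.61669.
SE = √[p̂(1−p̂)(1/n₁+1/n₂)] = √[0.61669·0.38331·(1/460+1/427)] ≈ 0.032672.
z = (p̂₁ − p̂₂)/SE = (0.67174 − 0.55738)/0.032672 = 0.11436/0.032672 = 3.500.

z = 3.500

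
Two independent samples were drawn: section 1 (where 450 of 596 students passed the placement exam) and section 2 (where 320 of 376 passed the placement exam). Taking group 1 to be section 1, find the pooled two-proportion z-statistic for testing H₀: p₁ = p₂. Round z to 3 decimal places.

p̂₁ = 450/596 = 0.75503, p̂₂ = 320/376 = 0.85106.
Pooled p̂ = (450+320)/(596+376) = 770/972 = 0.79218.
SE = √[p̂(1−p̂)(1/n₁+1/n₂)] = √[0.79218·0.20782·(1/596+1/376)] ≈ 0.026722.
z = (p̂₁ − p̂₂)/SE = (0.75503 − 0.85106)/0.026722 = -0.09603/0.026722 = -3.594.

z = -3.594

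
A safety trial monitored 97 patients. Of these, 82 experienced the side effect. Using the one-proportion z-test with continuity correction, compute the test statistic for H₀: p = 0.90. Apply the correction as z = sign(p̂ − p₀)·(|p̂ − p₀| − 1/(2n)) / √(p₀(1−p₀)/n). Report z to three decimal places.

Sample proportion p̂ = 82/97 = 0.84536. p̂ − p₀ = -0.054639.
Continuity correction 1/(2n) = 1/194 = 0.005155.
Corrected numerator: |-0.054639| − 0.005155 = 0.049484.
Null standard error: √(0.90·0.10/97) = √0.000927835 = 0.030460.
z = −0.049484/0.030460 = -1.625.

z = -1.625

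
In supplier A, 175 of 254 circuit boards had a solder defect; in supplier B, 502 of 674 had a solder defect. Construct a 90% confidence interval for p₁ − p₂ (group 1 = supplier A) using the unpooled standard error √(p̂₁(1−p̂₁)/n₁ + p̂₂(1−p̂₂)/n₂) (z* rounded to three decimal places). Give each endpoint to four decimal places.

(-0.1110, -0.0006)

p̂₁ = 175/254 = 0.68898, p̂₂ = 502/674 = 0.74481; p̂₁ − p̂₂ = -0.05583.
Unpooled SE = √(p̂₁(1−p̂₁)/n₁ + p̂₂(1−p̂₂)/n₂) = √(0.000843653 + 0.000282002) = 0.033551.
For 90% confidence, z* = 1.645. Margin = 1.645·0.033551 = 0.05519.
CI: -0.05583 ± 0.05519 = (-0.1110, -0.0006).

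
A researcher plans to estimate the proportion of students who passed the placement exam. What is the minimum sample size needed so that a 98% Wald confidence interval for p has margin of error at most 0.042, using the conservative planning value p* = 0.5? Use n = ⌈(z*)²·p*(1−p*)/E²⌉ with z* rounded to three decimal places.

n = 767

z* = 2.326 at the 98% level.
p*(1−p*) = 0.2500.
Required n before rounding: 5.410276 × 0.2500 / 0.042² = 766.762.
Rounding up, n = 767.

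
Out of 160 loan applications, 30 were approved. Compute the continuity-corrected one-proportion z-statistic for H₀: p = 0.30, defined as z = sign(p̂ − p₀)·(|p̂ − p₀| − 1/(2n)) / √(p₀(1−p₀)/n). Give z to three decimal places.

Sample proportion p̂ = 30/160 = 0.18750. p̂ − p₀ = -0.112500.
1/(2n) = 0.003125.
Corrected numerator: |-0.112500| − 0.003125 = 0.109375.
Under H₀, SE = √(p₀(1−p₀)/n) = √(0.30·0.70/160) = √0.001312500 = 0.036228.
z = (−)0.109375/0.036228 = -3.019.

z = -3.019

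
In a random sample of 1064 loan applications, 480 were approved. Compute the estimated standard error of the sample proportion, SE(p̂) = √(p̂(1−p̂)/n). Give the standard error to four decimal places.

p̂ = 480/1064 = 0.45113.
p̂(1−p̂) = 0.45113·0.54887 = 0.247612.
SE = √(0.247612/1064) = √0.000232718 = 0.0153.

SE = 0.0153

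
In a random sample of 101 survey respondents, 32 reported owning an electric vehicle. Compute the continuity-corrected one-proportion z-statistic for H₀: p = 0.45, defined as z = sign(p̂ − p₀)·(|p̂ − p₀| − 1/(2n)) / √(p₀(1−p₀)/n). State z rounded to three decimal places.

Sample proportion p̂ = 32/101 = 0.31683. p̂ − p₀ = -0.133168.
1/(2n) = 0.004950.
Corrected numerator: |-0.133168| − 0.004950 = 0.128218.
Null standard error: √(0.45·0.55/101) = √0.002450495 = 0.049502.
z = (−)0.128218/0.049502 = -2.590.

z = -2.590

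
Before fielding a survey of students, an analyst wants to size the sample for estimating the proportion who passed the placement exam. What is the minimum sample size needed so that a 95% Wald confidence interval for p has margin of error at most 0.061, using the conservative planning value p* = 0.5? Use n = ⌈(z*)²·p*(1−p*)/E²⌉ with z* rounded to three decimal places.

z* = 1.960 at the 95% level.
p*(1−p*) = 0.50·0.50 = 0.2500.
(z*)²·p*(1−p*)/E² = 3.841600·0.2500/0.003721 = 258.103.
Rounding up, n = 259.

n = 259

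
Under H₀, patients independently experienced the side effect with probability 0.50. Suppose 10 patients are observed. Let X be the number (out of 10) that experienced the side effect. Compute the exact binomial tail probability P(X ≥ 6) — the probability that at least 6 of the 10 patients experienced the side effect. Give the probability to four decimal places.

P = 0.3770

X is binomial with n = 10 and p = 0.50.
P(X ≥ 6) = Σ_{j=6}^{10} C(10,j)·0.50^j·0.50^{10−j}.
= 0.205078 + 0.117188 + 0.043945 + 0.009766 + 0.000977 = 0.3770.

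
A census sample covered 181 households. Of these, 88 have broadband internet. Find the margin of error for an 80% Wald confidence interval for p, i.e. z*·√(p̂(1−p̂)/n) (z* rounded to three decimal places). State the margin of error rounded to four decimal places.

ME = 0.0476

The sample proportion is 88/181 = 0.48619.
SE = √(p̂(1−p̂)/n) = √(0.249809/181) = 0.037151.
z* = 1.282 at the 80% level.
So ME = 0.0476.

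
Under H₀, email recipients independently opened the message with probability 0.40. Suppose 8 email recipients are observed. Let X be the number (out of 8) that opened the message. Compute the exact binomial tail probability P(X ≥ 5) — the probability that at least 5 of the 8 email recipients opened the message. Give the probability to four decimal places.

X is binomial with n = 8 and p = 0.40.
P(X ≥ 5) = C(8,5)·0.40^5·0.60^3 + C(8,6)·0.40^6·0.60^2 + C(8,7)·0.40^7·0.60^1 + C(8,8)·0.40^8·0.60^0.
= 0.123863 + 0.041288 + 0.007864 + 0.000655 = 0.1737.

P = 0.1737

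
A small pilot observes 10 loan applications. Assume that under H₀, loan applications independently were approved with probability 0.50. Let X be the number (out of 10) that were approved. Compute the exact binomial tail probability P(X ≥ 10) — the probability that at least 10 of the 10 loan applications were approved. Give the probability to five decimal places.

X is binomial with n = 10 and p = 0.50.
P(X ≥ 10) = C(10,10)·0.50^10·0.50^0.
= 0.000977 = 0.00098.

P = 0.00098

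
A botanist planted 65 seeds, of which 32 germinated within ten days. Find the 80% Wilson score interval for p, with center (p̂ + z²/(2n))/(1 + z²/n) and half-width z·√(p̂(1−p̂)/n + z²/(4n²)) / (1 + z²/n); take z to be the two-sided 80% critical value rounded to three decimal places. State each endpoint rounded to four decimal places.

Here p̂ = 32/65 = 0.49231 and z = 1.282 (z² = 1.643524).
1 + z²/n = 1.025285.
Center = (0.49231 + 0.012642)/1.025285 = 0.49250.
Radicand: p̂(1−p̂)/n + z²/(4n²) = 0.003845244 + 0.000097250 = 0.003942494.
Half-width = z·√(radicand)/denom = 1.282·0.062789/1.025285 = 0.07851.
CI: 0.49250 ± 0.07851 = (0.4140, 0.5710).

(0.4140, 0.5710)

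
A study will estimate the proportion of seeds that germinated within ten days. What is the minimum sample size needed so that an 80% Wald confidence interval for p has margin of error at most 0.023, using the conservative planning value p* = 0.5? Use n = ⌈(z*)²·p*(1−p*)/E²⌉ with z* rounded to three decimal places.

For 80% confidence, z* = 1.282.
p*(1−p*) = 0.50·0.50 = 0.2500.
(z*)²·p*(1−p*)/E² = 1.643524·0.2500/0.000529 = 776.713.
⌈776.713⌉ = 777.

n = 777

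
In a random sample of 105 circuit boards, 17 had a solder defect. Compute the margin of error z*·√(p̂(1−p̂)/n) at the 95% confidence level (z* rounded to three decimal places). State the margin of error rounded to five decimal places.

ME = 0.07046

With x = 17 successes in n = 105, p̂ = 0.16190.
SE(p̂) = √(0.16190·0.83810/105) = 0.035949.
For 95% confidence, z* = 1.960.
So ME = 0.07046.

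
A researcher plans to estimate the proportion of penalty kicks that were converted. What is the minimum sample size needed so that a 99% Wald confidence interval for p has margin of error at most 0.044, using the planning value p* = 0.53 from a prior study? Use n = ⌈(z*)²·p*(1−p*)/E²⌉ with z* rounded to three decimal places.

z* = 2.576 at the 99% level.
p*(1−p*) = 0.2491.
(z*)²·p*(1−p*)/E² = 6.635776·0.2491/0.001936 = 853.808.
⌈853.808⌉ = 854.

n = 854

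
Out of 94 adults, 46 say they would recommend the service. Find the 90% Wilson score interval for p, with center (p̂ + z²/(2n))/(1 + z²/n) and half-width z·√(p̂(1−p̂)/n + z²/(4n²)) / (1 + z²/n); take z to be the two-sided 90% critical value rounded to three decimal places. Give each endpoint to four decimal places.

Here p̂ = 46/94 = 0.48936 and z = 1.645 (z² = 2.706025).
Denominator 1 + z²/n = 1 + 2.706025/94 = 1.028787.
Adjusted center: (0.48936 + z²/(2n))/1.028787 = 0.48966.
Radicand: p̂(1−p̂)/n + z²/(4n²) = 0.002658370 + 0.000076562 = 0.002734932.
Half-width = 1.645·√0.002734932/1.028787 = 0.08362.
So the interval runs from 0.4060 to 0.5733.

(0.4060, 0.5733)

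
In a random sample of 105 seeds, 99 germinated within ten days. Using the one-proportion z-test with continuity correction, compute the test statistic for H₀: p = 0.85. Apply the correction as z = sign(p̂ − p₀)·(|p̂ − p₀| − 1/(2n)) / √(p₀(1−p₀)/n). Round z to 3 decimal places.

z = 2.528

The sample proportion is 99/105 = 0.94286. p̂ − p₀ = 0.092857.
Continuity correction 1/(2n) = 1/210 = 0.004762.
Corrected numerator: |0.092857| − 0.004762 = 0.088095.
Null standard error: √(0.85·0.15/105) = √0.001214286 = 0.034847.
z = (+)0.088095/0.034847 = 2.528.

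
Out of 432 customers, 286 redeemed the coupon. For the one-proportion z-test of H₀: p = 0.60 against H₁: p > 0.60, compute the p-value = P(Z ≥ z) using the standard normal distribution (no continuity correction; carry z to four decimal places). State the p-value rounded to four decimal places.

With x = 286 successes in n = 432, p̂ = 0.66204.
SE₀ = √(0.60·0.40/432) = 0.023570.
z = (p̂ − p₀)/SE = (286/432 − 0.60)/0.023570 ≈ 2.6320.
From the standard normal, P(Z ≥ z) = 0.0042.

p-value = 0.0042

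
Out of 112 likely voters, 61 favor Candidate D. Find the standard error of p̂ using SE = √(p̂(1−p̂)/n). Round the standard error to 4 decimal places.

SE = 0.0471

The sample proportion is 61/112 = 0.54464.
p̂(1−p̂) = 0.248007.
SE = √(0.248007/112) = √0.002214348 = 0.0471.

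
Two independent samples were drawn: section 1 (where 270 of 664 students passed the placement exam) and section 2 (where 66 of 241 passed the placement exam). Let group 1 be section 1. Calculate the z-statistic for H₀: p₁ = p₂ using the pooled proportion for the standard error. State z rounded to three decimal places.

p̂₁ = 270/664 = 0.40663, p̂₂ = 66/241 = 0.27386.
Pooling: p̂ = 336/905 = 0.37127.
Pooled SE = √[0.2334288·0.00565540] ≈ 0.036334.
z = (p̂₁ − p̂₂)/SE = (0.40663 − 0.27386)/0.036334 = 0.13277/0.036334 = 3.654.

z = 3.654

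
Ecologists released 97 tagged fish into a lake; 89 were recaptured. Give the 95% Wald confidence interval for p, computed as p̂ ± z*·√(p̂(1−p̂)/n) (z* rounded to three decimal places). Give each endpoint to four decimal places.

(0.8628, 0.9723)

The sample proportion is 89/97 = 0.91753.
Standard error of p̂: √(0.075672/97) = √0.000780126 = 0.027931.
For 95% confidence, z* = 1.960.
Margin = 1.960·0.027931 = 0.05474.
CI: 0.91753 ± 0.05474 = (0.8628, 0.9723).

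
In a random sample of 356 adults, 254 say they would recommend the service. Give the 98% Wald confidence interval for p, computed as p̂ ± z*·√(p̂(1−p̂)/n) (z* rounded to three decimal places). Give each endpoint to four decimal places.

With x = 254 successes in n = 356, p̂ = 0.71348.
Standard error of p̂: √(0.204425/356) = √0.000574227 = 0.023963.
z* = 2.326 at the 98% level.
Margin of error: 2.326 × 0.023963 = 0.05574.
Interval: 0.71348 ± 0.05574 → (0.6577, 0.7692).

(0.6577, 0.7692)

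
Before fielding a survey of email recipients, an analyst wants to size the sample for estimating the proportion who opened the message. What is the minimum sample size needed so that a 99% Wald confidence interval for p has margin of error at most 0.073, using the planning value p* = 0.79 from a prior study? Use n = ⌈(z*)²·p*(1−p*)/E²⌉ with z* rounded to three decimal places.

n = 207

z* = 2.576 at the 99% level.
p*(1−p*) = 0.79·0.21 = 0.1659.
Required n before rounding: 6.635776 × 0.1659 / 0.073² = 206.582.
⌈206.582⌉ = 207.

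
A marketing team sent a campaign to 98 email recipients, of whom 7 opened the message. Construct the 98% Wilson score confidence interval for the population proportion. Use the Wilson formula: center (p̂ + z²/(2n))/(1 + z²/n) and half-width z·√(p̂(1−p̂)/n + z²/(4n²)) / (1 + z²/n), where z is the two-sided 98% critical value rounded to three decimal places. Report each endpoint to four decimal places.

(0.0308, 0.1569)

Here p̂ = 7/98 = 0.07143 and z = 2.326 (z² = 5.410276).
Denominator 1 + z²/n = 1 + 5.410276/98 = 1.055207.
Center = (0.07143 + 0.027603)/1.055207 = 0.09385.
Radicand: p̂(1−p̂)/n + z²/(4n²) = 0.000676801 + 0.000140834 = 0.000817635.
Half-width = z·√(radicand)/denom = 2.326·0.028594/1.055207 = 0.06303.
Interval: 0.09385 ± 0.06303 → (0.0308, 0.1569).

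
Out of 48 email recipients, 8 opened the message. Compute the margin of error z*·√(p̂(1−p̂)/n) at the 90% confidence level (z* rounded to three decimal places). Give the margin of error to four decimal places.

ME = 0.0885

With x = 8 successes in n = 48, p̂ = 0.16667.
SE(p̂) = √(0.16667·0.83333/48) = 0.053791.
z* = 1.645 at the 90% level.
So ME = 0.0885.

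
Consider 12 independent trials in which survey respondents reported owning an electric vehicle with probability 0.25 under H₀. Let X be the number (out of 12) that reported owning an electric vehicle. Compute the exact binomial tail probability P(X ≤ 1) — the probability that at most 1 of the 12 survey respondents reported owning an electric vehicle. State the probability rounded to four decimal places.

P = 0.1584

X is binomial with n = 12 and p = 0.25.
P(X ≤ 1) = C(12,0)·0.25^0·0.75^12 + C(12,1)·0.25^1·0.75^11.
= 0.031676 + 0.126705 = 0.1584.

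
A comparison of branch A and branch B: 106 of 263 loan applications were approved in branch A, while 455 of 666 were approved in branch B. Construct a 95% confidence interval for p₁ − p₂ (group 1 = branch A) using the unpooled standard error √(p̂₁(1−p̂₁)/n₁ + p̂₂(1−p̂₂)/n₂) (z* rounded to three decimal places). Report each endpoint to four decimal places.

(-0.3492, -0.2111)

p̂₁ = 106/263 = 0.40304, p̂₂ = 455/666 = 0.68318; p̂₁ − p̂₂ = -0.28014.
Unpooled SE = √(p̂₁(1−p̂₁)/n₁ + p̂₂(1−p̂₂)/n₂) = √(0.000914826 + 0.000324991) = 0.035211.
z* = 1.960 at the 95% level. Margin = 1.960·0.035211 = 0.06901.
CI: -0.28014 ± 0.06901 = (-0.3492, -0.2111).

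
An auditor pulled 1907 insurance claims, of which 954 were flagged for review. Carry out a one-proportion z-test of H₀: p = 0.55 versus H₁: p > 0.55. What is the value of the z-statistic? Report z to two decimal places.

z = -4.37

p̂ = 954/1907 = 0.50026.
Null standard error: √(0.55·0.45/1907) = √0.000129785 = 0.011392.
Test statistic: z = -0.04974/0.011392 = -4.37.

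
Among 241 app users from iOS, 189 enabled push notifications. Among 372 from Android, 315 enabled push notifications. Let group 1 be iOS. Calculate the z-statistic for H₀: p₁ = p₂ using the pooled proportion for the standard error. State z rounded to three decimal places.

Sample proportions: p̂₁ = 189/241 = 0.78423 and p̂₂ = 315/372 = 0.84677.
Pooling: p̂ = 504/613 = 0.82219.
Pooled SE = √[0.1461962·0.00683755] ≈ 0.031617.
z = (p̂₁ − p̂₂)/SE = (0.78423 − 0.84677)/0.031617 = -0.06254/0.031617 = -1.978.

z = -1.978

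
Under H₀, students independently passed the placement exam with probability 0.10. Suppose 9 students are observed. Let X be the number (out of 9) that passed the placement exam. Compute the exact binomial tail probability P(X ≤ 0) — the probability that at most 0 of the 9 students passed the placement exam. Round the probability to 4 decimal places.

X is binomial with n = 9 and p = 0.10.
P(X ≤ 0) = C(9,0)·0.10^0·0.90^9.
= 0.387420 = 0.3874.

P = 0.3874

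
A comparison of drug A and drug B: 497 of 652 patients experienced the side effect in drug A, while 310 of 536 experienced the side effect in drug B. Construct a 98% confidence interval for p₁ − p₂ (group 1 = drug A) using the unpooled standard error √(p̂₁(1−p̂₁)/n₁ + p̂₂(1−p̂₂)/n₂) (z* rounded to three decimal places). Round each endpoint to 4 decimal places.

(0.1209, 0.2469)

p̂₁ = 0.76227, p̂₂ = 0.57836, so the observed difference is 0.18391.
Unpooled SE = √(p̂₁(1−p̂₁)/n₁ + p̂₂(1−p̂₂)/n₂) = √(0.000277936 + 0.000454963) = 0.027072.
z* = 2.326 at the 98% level. Margin of error = 0.06297.
So the interval runs from 0.1209 to 0.2469.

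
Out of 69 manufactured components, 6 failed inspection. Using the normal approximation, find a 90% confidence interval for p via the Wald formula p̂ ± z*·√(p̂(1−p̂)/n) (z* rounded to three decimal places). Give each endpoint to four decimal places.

p̂ = 6/69 = 0.08696.
Standard error of p̂: √(0.079395/69) = √0.001150653 = 0.033921.
z* = 1.645 at the 90% level.
Margin = 1.645·0.033921 = 0.05580.
Interval: 0.08696 ± 0.05580 → (0.0312, 0.1428).

(0.0312, 0.1428)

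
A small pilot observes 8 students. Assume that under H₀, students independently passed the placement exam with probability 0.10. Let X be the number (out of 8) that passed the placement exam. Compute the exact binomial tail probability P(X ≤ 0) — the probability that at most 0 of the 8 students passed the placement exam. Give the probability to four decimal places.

X ~ Binomial(n=8, p=0.10).
P(X ≤ 0) = C(8,0)·0.10^0·0.90^8.
= 0.430467 = 0.4305.

P = 0.4305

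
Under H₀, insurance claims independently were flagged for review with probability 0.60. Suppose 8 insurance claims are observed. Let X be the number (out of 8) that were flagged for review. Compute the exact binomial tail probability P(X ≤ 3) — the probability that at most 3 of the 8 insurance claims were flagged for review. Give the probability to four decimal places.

P = 0.1737

X ~ Binomial(n=8, p=0.60).
P(X ≤ 3) = C(8,0)·0.60^0·0.40^8 + C(8,1)·0.60^1·0.40^7 + C(8,2)·0.60^2·0.40^6 + C(8,3)·0.60^3·0.40^5.
= 0.000655 + 0.007864 + 0.041288 + 0.123863 = 0.1737.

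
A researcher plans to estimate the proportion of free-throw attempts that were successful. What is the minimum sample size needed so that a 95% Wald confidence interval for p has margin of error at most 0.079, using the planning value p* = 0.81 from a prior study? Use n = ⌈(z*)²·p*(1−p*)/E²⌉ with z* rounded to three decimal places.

n = 95

For 95% confidence, z* = 1.960.
p*(1−p*) = 0.1539.
(z*)²·p*(1−p*)/E² = 3.841600·0.1539/0.006241 = 94.732.
⌈94.732⌉ = 95.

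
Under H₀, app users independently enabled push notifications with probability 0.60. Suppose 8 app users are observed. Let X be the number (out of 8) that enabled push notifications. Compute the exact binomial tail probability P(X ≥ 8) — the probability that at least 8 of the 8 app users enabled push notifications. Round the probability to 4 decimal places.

X is binomial with n = 8 and p = 0.60.
P(X ≥ 8) = C(8,8)·0.60^8·0.40^0.
= 0.016796 = 0.0168.

P = 0.0168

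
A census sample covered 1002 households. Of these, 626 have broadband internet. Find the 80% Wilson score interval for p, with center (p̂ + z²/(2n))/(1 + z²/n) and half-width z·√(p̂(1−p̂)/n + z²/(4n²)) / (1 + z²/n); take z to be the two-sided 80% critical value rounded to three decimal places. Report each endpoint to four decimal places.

(0.6050, 0.6441)

Here p̂ = 626/1002 = 0.62475 and z = 1.282 (z² = 1.643524).
Denominator 1 + z²/n = 1 + 1.643524/1002 = 1.001640.
Adjusted center: (0.62475 + z²/(2n))/1.001640 = 0.62455.
Radicand: p̂(1−p̂)/n + z²/(4n²) = 0.000233969 + 0.000000409 = 0.000234378.
Half-width = z·√(radicand)/denom = 1.282·0.015309/1.001640 = 0.01959.
Interval: 0.62455 ± 0.01959 → (0.6050, 0.6441).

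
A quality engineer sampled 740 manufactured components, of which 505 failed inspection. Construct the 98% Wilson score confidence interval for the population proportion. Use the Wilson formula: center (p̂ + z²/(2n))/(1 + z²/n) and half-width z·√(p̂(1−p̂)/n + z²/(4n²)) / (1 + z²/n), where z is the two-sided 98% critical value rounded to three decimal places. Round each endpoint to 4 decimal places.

(0.6414, 0.7208)

Here p̂ = 505/740 = 0.68243 and z = 2.326 (z² = 5.410276).
1 + z²/n = 1.007311.
Center = (0.68243 + 0.003656)/1.007311 = 0.68111.
Radicand: p̂(1−p̂)/n + z²/(4n²) = 0.000292863 + 0.000002470 = 0.000295333.
Half-width = 2.326·√0.000295333/1.007311 = 0.03968.
CI: 0.68111 ± 0.03968 = (0.6414, 0.7208).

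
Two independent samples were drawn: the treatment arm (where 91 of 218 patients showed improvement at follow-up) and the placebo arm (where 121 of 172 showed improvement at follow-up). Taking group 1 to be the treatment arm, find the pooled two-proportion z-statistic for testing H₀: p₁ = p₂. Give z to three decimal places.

p̂₁ = 91/218 = 0.41743, p̂₂ = 121/172 = 0.70349.
Pooled p̂ = (91+121)/(218+172) = 212/390 = 0.54359.
SE = √[p̂(1−p̂)(1/n₁+1/n₂)] = √[0.54359·0.45641·(1/218+1/172)] ≈ 0.050799.
z = -0.28606/0.050799 = -5.631.

z = -5.631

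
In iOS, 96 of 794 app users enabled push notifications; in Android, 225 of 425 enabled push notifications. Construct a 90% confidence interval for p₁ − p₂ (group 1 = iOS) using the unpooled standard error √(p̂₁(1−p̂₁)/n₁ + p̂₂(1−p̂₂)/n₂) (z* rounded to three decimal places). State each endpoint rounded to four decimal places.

(-0.4526, -0.3644)

p̂₁ = 0.12091, p̂₂ = 0.52941, so the observed difference is -0.40850.
SE = √(0.000133864 + 0.000586200) = √0.000720064 = 0.026834.
For 90% confidence, z* = 1.645. Margin = 1.645·0.026834 = 0.04414.
CI: -0.40850 ± 0.04414 = (-0.4526, -0.3644).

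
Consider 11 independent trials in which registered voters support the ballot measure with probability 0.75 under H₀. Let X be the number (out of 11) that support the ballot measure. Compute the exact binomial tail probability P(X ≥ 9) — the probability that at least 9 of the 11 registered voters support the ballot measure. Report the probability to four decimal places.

P = 0.4552

X is binomial with n = 11 and p = 0.75.
P(X ≥ 9) = C(11,9)·0.75^9·0.25^2 + C(11,10)·0.75^10·0.25^1 + C(11,11)·0.75^11·0.25^0.
= 0.258104 + 0.154862 + 0.042235 = 0.4552.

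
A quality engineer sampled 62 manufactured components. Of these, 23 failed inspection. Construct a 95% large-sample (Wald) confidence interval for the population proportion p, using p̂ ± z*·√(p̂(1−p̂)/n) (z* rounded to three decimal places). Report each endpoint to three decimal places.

With x = 23 successes in n = 62, p̂ = 0.37097.
SE(p̂) = √(0.37097·0.62903/62) = 0.061349.
For 95% confidence, z* = 1.960.
Margin = 1.960·0.061349 = 0.12024.
So the interval runs from 0.251 to 0.491.

(0.251, 0.491)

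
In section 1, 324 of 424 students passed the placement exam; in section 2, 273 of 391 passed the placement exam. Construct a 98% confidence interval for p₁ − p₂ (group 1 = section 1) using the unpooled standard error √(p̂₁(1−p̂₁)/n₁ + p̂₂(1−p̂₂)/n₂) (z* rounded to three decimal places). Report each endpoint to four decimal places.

p̂₁ = 0.76415, p̂₂ = 0.69821, so the observed difference is 0.06594.
SE = √(0.000425057 + 0.000538908) = √0.000963965 = 0.031048.
The 98% critical value is z* = 2.326. Margin of error = 0.07222.
CI: 0.06594 ± 0.07222 = (-0.0063, 0.1382).

(-0.0063, 0.1382)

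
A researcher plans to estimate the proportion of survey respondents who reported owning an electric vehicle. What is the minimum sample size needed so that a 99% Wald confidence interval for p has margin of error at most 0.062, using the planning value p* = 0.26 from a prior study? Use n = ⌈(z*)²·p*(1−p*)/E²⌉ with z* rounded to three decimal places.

The 99% critical value is z* = 2.576.
p*(1−p*) = 0.26·0.74 = 0.1924.
Required n before rounding: 6.635776 × 0.1924 / 0.062² = 332.134.
Rounding up, n = 333.

n = 333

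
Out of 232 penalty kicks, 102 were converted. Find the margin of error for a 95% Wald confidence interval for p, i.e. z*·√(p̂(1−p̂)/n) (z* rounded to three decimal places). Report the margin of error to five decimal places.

ME = 0.06387

With x = 102 successes in n = 232, p̂ = 0.43966.
SE = √(p̂(1−p̂)/n) = √(0.246359/232) = 0.032587.
z* = 1.960 at the 95% level.
ME = 1.960·0.032587 = 0.06387.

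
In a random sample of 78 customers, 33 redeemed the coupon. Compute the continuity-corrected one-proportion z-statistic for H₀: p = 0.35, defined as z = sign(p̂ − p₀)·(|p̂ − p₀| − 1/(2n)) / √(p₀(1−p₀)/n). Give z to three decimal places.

The sample proportion is 33/78 = 0.42308. p̂ − p₀ = 0.073077.
Continuity correction 1/(2n) = 1/156 = 0.006410.
Corrected numerator: |0.073077| − 0.006410 = 0.066667.
Null standard error: √(0.35·0.65/78) = √0.002916667 = 0.054006.
z = (+)0.066667/0.054006 = 1.234.

z = 1.234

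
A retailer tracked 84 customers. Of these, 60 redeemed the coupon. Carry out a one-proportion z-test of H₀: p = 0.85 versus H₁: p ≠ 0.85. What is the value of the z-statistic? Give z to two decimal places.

With x = 60 successes in n = 84, p̂ = 0.71429.
Null standard error: √(0.85·0.15/84) = √0.001517857 = 0.038960.
z = (p̂ − p₀)/SE = (0.71429 − 0.85)/0.038960 = -3.48.

z = -3.48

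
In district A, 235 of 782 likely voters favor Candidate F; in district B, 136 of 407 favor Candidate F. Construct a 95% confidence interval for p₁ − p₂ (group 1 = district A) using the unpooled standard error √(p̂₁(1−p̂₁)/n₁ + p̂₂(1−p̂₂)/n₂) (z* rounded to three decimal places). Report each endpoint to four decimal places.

(-0.0896, 0.0223)

p̂₁ = 0.30051, p̂₂ = 0.33415, so the observed difference is -0.03364.
SE = √(0.000268804 + 0.000546670) = √0.000815474 = 0.028556.
The 95% critical value is z* = 1.960. Margin = 1.960·0.028556 = 0.05597.
Interval: -0.03364 ± 0.05597 → (-0.0896, 0.0223).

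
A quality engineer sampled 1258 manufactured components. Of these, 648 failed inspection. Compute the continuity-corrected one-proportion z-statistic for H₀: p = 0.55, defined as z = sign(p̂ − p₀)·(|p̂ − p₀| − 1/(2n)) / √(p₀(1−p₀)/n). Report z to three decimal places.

The sample proportion is 648/1258 = 0.51510. p̂ − p₀ = -0.034897.
1/(2n) = 0.000397.
Corrected numerator: |-0.034897| − 0.000397 = 0.034500.
Null standard error: √(0.55·0.45/1258) = √0.000196741 = 0.014026.
z = (−)0.034500/0.014026 = -2.460.

z = -2.460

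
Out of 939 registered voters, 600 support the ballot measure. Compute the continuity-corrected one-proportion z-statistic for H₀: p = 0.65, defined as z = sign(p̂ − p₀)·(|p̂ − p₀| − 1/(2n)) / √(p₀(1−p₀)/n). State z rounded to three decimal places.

With x = 600 successes in n = 939, p̂ = 0.63898. p̂ − p₀ = -0.011022.
Continuity correction 1/(2n) = 1/1878 = 0.000532.
Corrected numerator: |-0.011022| − 0.000532 = 0.010490.
Under H₀, SE = √(p₀(1−p₀)/n) = √(0.65·0.35/939) = √0.000242279 = 0.015565.
z = −0.010490/0.015565 = -0.674.

z = -0.674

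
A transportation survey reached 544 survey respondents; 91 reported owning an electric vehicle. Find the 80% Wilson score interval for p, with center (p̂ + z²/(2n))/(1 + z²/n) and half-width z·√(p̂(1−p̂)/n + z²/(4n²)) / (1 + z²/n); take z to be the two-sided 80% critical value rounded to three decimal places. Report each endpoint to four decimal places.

Here p̂ = 91/544 = 0.16728 and z = 1.282 (z² = 1.643524).
Denominator 1 + z²/n = 1 + 1.643524/544 = 1.003021.
Center = (0.16728 + 0.001511)/1.003021 = 0.16828.
Radicand: p̂(1−p̂)/n + z²/(4n²) = 0.000256061 + 0.000001388 = 0.000257449.
Half-width = z·√(radicand)/denom = 1.282·0.016045/1.003021 = 0.02051.
CI: 0.16828 ± 0.02051 = (0.1478, 0.1888).

(0.1478, 0.1888)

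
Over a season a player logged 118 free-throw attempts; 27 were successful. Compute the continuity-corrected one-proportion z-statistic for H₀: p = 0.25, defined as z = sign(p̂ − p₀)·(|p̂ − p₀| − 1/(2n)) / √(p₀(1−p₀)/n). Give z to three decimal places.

z = -0.425

p̂ = 27/118 = 0.22881. p̂ − p₀ = -0.021186.
Continuity correction 1/(2n) = 1/236 = 0.004237.
Corrected numerator: |-0.021186| − 0.004237 = 0.016949.
Under H₀, SE = √(p₀(1−p₀)/n) = √(0.25·0.75/118) = √0.001588983 = 0.039862.
z = −0.016949/0.039862 = -0.425.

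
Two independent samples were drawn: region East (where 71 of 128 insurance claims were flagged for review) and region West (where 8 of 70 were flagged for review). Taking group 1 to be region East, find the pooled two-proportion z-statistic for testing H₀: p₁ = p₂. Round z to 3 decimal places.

p̂₁ = 71/128 = 0.55469, p̂₂ = 8/70 = 0.11429.
Pooled p̂ = (71+8)/(128+70) = 79/198 = 0.39899.
SE = √[p̂(1−p̂)(1/n₁+1/n₂)] = √[0.39899·0.60101·(1/128+1/70)] ≈ 0.072795.
z = (p̂₁ − p̂₂)/SE = (0.55469 − 0.11429)/0.072795 = 0.44040/0.072795 = 6.050.

z = 6.050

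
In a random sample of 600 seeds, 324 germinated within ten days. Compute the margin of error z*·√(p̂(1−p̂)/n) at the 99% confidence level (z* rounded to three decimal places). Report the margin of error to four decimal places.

The sample proportion is 324/600 = 0.54000.
SE = √(p̂(1−p̂)/n) = √(0.248400/600) = 0.020347.
The 99% critical value is z* = 2.576.
ME = 2.576·0.020347 = 0.0524.

ME = 0.0524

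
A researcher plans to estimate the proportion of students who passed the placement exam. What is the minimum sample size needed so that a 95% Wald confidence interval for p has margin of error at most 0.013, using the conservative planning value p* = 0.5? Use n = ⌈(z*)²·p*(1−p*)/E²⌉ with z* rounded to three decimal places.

The 95% critical value is z* = 1.960.
p*(1−p*) = 0.2500.
Required n before rounding: 3.841600 × 0.2500 / 0.013² = 5682.840.
Rounding up, n = 5683.

n = 5683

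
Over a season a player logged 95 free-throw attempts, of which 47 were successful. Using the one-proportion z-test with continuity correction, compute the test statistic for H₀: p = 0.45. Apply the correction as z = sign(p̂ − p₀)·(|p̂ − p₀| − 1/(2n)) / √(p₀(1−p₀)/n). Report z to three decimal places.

z = 0.773

Sample proportion p̂ = 47/95 = 0.49474. p̂ − p₀ = 0.044737.
Continuity correction 1/(2n) = 1/190 = 0.005263.
Corrected numerator: |0.044737| − 0.005263 = 0.039474.
SE₀ = √(0.45·0.55/95) = 0.051042.
z = +0.039474/0.051042 = 0.773.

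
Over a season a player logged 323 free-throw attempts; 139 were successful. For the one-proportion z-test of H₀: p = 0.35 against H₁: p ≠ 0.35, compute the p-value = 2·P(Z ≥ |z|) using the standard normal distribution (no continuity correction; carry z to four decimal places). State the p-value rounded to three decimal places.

p-value = 0.002

Sample proportion p̂ = 139/323 = 0.43034.
Null standard error: √(0.35·0.65/323) = √0.000704334 = 0.026539.
z = (p̂ − p₀)/SE = (139/323 − 0.35)/0.026539 ≈ 3.0272.
p-value = 2·P(Z ≥ |z|) with z = 3.0272 → 0.002.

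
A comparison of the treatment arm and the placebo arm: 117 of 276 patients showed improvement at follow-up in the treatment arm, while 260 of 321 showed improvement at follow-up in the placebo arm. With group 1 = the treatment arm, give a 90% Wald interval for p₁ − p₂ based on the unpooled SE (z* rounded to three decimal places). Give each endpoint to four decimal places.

p̂₁ = 117/276 = 0.42391, p̂₂ = 260/321 = 0.80997; p̂₁ − p̂₂ = -0.38606.
SE = √(0.000884822 + 0.000479499) = √0.001364321 = 0.036937.
z* = 1.645 at the 90% level. Margin = 1.645·0.036937 = 0.06076.
So the interval runs from -0.4468 to -0.3253.

(-0.4468, -0.3253)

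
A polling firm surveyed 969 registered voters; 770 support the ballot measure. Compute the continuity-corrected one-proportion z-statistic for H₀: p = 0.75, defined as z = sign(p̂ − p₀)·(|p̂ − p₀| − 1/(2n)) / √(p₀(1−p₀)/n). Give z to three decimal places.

z = 3.172

With x = 770 successes in n = 969, p̂ = 0.79463. p̂ − p₀ = 0.044634.
1/(2n) = 0.000516.
Corrected numerator: |0.044634| − 0.000516 = 0.044118.
Under H₀, SE = √(p₀(1−p₀)/n) = √(0.75·0.25/969) = √0.000193498 = 0.013910.
z = +0.044118/0.013910 = 3.172.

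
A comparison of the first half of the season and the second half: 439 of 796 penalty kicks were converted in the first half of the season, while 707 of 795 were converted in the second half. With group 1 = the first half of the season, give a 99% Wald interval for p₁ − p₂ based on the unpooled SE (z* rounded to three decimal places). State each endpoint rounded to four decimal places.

(-0.3915, -0.2841)

p̂₁ = 0.55151, p̂₂ = 0.88931, so the observed difference is -0.33780.
SE = √(0.000310737 + 0.000123823) = √0.000434560 = 0.020846.
For 99% confidence, z* = 2.576. Margin of error = 0.05370.
So the interval runs from -0.3915 to -0.2841.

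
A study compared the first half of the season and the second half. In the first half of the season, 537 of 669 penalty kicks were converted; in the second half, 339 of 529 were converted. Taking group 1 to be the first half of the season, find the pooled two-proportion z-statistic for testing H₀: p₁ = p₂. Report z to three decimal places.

Sample proportions: p̂₁ = 537/669 = 0.80269 and p̂₂ = 339/529 = 0.64083.
Pooling: p̂ = 876/1198 = 0.73122.
Pooled SE = √[0.1965379·0.00338513] ≈ 0.025794.
z = (p̂₁ − p̂₂)/SE = (0.80269 − 0.64083)/0.025794 = 0.16186/0.025794 = 6.275.

z = 6.275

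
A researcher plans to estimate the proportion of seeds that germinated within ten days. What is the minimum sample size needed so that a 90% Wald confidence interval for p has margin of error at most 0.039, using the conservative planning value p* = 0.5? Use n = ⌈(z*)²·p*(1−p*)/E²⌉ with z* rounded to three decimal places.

For 90% confidence, z* = 1.645.
p*(1−p*) = 0.50·0.50 = 0.2500.
(z*)²·p*(1−p*)/E² = 2.706025·0.2500/0.001521 = 444.777.
⌈444.777⌉ = 445.

n = 445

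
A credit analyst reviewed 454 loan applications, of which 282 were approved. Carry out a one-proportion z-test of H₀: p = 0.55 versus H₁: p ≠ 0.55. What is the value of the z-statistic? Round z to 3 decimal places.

The sample proportion is 282/454 = 0.62115.
Null standard error: √(0.55·0.45/454) = √0.000545154 = 0.023349.
z = (0.62115 − 0.55)/0.023349 = 0.07115/0.023349 = 3.047.

z = 3.047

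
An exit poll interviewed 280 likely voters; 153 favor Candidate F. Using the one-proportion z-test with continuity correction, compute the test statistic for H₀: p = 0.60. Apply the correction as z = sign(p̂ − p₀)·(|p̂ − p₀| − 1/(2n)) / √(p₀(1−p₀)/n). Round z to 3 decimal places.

z = -1.769

p̂ = 153/280 = 0.54643. p̂ − p₀ = -0.053571.
Continuity correction 1/(2n) = 1/560 = 0.001786.
Corrected numerator: |-0.053571| − 0.001786 = 0.051785.
Null standard error: √(0.60·0.40/280) = √0.000857143 = 0.029277.
z = (−)0.051785/0.029277 = -1.769.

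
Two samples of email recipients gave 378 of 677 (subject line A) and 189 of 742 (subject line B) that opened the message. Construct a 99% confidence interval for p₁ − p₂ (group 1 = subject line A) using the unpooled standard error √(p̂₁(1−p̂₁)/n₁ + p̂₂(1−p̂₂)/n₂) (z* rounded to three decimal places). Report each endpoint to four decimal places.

p̂₁ = 378/677 = 0.55835, p̂₂ = 189/742 = 0.25472; p̂₁ − p̂₂ = 0.30363.
SE = √(0.000364248 + 0.000255844) = √0.000620092 = 0.024902.
The 99% critical value is z* = 2.576. Margin = 2.576·0.024902 = 0.06415.
CI: 0.30363 ± 0.06415 = (0.2395, 0.3678).

(0.2395, 0.3678)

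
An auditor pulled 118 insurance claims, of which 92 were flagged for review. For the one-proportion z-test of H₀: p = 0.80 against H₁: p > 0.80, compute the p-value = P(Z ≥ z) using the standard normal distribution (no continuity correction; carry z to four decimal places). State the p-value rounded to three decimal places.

p-value = 0.710

The sample proportion is 92/118 = 0.77966.
Under H₀, SE = √(p₀(1−p₀)/n) = √(0.80·0.20/118) = √0.001355932 = 0.036823.
Test statistic (full precision, shown to 4 dp): z = (92/118 − 0.80)/SE₀ ≈ -0.5523.
From the standard normal, P(Z ≥ z) = 0.710.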